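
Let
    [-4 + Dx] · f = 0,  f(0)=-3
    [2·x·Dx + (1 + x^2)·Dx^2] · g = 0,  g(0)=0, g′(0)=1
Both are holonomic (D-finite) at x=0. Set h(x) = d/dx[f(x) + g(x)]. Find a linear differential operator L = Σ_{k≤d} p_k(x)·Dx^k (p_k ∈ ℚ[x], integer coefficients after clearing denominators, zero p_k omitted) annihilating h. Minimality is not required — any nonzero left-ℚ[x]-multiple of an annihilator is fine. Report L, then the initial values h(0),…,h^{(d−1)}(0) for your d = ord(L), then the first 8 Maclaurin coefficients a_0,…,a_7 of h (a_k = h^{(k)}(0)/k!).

f: a_k = -3, -12, -24, -32, -32, -128/5, -256/15, -1024/105, …
g: a_k = 0, 1, 0, -1/3, 0, 1/5, 0, -1/7, …
L₀ := lclm(L_f,L_g); ord L₀ ≤ 1+2.
h₀' ⇒ L via d/dx closure of L₀.
L = (4 - 16·x - 12·x^2 - 16·x^3) + (-9 - 13·x^2 - 8·x^4)·Dx + (2 + x + 4·x^2 + x^3 + 2·x^4)·Dx^2  (order 2).
h: a_k = -11, -48, -97, -128, -127, -512/5, -1039/15, -4096/105, …
ICs: h(0) = -11, h′(0) = -48.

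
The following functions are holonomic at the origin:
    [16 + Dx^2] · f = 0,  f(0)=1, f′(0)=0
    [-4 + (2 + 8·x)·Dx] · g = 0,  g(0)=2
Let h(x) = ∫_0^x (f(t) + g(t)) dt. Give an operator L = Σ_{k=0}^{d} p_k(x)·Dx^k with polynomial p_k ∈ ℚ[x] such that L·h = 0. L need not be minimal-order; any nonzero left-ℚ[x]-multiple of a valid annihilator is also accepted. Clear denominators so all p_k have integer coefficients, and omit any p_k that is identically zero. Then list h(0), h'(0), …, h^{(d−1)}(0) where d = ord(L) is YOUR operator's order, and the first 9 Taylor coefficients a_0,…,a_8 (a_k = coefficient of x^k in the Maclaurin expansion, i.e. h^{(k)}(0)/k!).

L = (-224 - 1024·x - 2048·x^2)·Dx + (48 + 704·x + 3072·x^2 + 4096·x^3)·Dx^2 + (-14 - 64·x - 128·x^2)·Dx^3 + (3 + 44·x + 192·x^2 + 256·x^3)·Dx^4  (order 4).
h: a_k = 0, 3, 2, -4, 2, -28/15, 28/3, -7816/315, 66, …
ICs: h(0) = 0, h′(0) = 3, h′′(0) = 4, h′′′(0) = -24.

f: a_k = 1, 0, -8, 0, 32/3, 0, -256/45, 0, 512/315, …
g: a_k = 2, 4, -4, 8, -20, 56, -168, 528, -1716, …
Sum ⇒ L₀ = lclm(L_f,L_g) in ℚ(x)⟨Dx⟩.
h=∫₀ˣh₀: take L = L₀·Dx.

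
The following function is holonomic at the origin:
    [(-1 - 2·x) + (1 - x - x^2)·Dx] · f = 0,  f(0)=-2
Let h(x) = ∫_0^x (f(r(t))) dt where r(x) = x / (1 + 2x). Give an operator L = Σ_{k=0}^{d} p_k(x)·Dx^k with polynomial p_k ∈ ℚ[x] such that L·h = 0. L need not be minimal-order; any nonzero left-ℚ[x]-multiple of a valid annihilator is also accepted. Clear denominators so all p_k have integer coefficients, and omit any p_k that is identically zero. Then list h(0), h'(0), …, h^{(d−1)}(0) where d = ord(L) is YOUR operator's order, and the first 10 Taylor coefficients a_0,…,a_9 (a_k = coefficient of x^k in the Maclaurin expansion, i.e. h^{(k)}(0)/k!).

f: a_k = -2, -2, -4, -6, -10, -16, -26, -42, -68, -110, …
L₀ from L_f via x↦r, Dx↦r'^{-1}Dx.
h=∫₀ˣh₀: take L = L₀·Dx.
L = (-1 - 4·x)·Dx + (1 + 5·x + 7·x^2 + 2·x^3)·Dx^2  (order 2).
h: a_k = 0, -2, -1, 0, 1/2, -6/5, 8/3, -6, 55/4, -32, …
ICs: h(0) = 0, h′(0) = -2.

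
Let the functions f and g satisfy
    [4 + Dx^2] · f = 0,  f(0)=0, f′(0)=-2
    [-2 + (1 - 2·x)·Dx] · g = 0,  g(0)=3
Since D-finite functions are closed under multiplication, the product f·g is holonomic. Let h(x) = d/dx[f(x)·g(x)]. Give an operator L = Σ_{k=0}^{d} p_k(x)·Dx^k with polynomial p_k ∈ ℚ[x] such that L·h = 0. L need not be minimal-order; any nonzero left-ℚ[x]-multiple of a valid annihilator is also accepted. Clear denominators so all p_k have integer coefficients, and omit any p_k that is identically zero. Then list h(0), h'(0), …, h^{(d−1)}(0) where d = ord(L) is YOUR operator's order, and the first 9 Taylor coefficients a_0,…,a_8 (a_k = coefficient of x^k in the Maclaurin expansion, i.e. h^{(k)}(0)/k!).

L = (-4 - 16·x + 16·x^2) + (-4 + 8·x)·Dx + (1 - 4·x + 4·x^2)·Dx^2  (order 2).
h: a_k = -6, -24, -60, -160, -404, -4848/5, -33928/15, -542848/105, -1221412/105, …
ICs: h(0) = -6, h′(0) = -24.

f: a_k = 0, -2, 0, 4/3, 0, -4/15, 0, 8/315, 0, …
g: a_k = 3, 6, 12, 24, 48, 96, 192, 384, 768, …
Sym-product of L_f,L_g gives L₀ (≤ ord 2).
h₀' ⇒ L via d/dx closure of L₀.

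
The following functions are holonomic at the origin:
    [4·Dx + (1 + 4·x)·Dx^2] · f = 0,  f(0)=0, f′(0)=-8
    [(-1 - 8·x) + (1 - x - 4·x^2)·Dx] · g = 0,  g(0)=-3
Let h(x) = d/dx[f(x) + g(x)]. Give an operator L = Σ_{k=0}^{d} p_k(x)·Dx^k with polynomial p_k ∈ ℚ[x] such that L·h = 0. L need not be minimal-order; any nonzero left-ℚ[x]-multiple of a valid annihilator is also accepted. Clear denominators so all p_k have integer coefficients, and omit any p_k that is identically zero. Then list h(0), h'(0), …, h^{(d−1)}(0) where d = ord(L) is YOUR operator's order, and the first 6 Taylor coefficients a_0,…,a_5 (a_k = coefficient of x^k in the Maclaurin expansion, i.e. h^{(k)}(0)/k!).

f: a_k = 0, -8, 16, -128/3, 128, -2048/5, …
g: a_k = -3, -3, -15, -27, -87, -195, …
h₀=f+g: left-lcm gives L₀, ord ≤ 3.
h=h₀': d/dx-closure on L₀ ⇒ L.
L = (-268 - 1616·x - 5504·x^2 - 4608·x^3 - 6144·x^4) + (-11 - 360·x - 3008·x^2 - 7680·x^3 - 9472·x^4 - 10240·x^5)·Dx + (7 + 67·x + 154·x^2 - 136·x^3 - 928·x^4 - 2176·x^5 - 2048·x^6)·Dx^2  (order 2).
h: a_k = -11, 2, -209, 164, -3023, 4934, …
ICs: h(0) = -11, h′(0) = 2.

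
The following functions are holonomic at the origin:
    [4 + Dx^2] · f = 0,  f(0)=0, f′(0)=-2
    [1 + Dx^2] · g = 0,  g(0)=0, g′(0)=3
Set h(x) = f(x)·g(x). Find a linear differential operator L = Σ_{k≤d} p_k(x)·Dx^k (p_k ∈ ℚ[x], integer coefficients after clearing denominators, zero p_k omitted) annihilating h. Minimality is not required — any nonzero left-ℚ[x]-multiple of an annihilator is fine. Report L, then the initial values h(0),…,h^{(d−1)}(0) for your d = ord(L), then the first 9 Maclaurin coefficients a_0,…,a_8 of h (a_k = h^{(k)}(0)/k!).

f: a_k = 0, -2, 0, 4/3, 0, -4/15, 0, 8/315, 0, …
g: a_k = 0, 3, 0, -1/2, 0, 1/40, 0, -1/1680, 0, …
h₀=f·g: eliminate ⇒ L₀, order ≤ 2·2.
L = 9 + 10·Dx^2 + Dx^4  (order 4).
h: a_k = 0, 0, -6, 0, 5, 0, -91/60, 0, 41/168, …
ICs: h(0) = 0, h′(0) = 0, h′′(0) = -12, h′′′(0) = 0.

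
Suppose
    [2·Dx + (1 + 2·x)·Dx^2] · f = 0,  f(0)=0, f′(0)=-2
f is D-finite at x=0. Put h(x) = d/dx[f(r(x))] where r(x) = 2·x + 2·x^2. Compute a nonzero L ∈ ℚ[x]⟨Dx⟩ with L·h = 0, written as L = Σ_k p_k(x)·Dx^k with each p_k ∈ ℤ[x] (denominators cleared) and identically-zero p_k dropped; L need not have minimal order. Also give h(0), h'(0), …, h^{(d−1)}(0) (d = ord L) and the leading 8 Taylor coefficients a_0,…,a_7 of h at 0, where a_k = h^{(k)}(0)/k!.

f: a_k = 0, -2, 2, -8/3, 4, -32/5, 32/3, -128/7, …
L₀ from L_f via x↦r, Dx↦r'^{-1}Dx.
Derive L from L₀ (diff closure).
L = 2 + (1 + 2·x)·Dx  (order 1).
h: a_k = -4, 8, -16, 32, -64, 128, -256, 512, …
ICs: h(0) = -4.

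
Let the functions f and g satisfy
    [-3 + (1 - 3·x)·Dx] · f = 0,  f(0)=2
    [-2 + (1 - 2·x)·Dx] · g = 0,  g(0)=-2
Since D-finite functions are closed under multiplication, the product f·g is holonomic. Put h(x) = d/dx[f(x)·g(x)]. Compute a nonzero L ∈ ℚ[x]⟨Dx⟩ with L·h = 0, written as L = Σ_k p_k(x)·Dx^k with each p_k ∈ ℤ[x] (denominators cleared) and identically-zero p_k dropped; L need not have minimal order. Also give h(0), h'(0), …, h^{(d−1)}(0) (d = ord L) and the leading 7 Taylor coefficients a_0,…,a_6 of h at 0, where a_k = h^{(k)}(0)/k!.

f: a_k = 2, 6, 18, 54, 162, 486, 1458, …
g: a_k = -2, -4, -8, -16, -32, -64, -128, …
Product ⇒ symmetric product L₀, ord ≤ 1.
h₀' ⇒ L via d/dx closure of L₀.
L = (38 - 180·x + 216·x^2) + (-5 + 37·x - 90·x^2 + 72·x^3)·Dx  (order 1).
h: a_k = -20, -152, -780, -3376, -13300, -49416, -176540, …
ICs: h(0) = -20.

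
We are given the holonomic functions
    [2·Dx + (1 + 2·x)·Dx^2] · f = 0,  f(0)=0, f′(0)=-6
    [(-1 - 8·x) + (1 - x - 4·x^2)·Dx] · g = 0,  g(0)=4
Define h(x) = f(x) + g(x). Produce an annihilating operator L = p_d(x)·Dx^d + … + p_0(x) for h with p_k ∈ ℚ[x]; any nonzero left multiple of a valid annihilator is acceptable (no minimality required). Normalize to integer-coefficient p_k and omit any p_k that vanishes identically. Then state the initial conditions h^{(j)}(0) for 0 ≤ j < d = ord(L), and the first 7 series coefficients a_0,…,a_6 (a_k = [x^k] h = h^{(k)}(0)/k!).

L = (-94 - 644·x - 1664·x^2 - 1920·x^3 - 1536·x^4)·Dx + (-23 - 324·x - 1448·x^2 - 3072·x^3 - 3904·x^4 - 2560·x^5)·Dx^2 + (6 + 35·x + 53·x^2 - 98·x^3 - 528·x^4 - 864·x^5 - 512·x^6)·Dx^3  (order 3).
h: a_k = 4, -2, 26, 28, 128, 1204/5, 756, …
ICs: h(0) = 4, h′(0) = -2, h′′(0) = 52.

f: a_k = 0, -6, 6, -8, 12, -96/5, 32, …
g: a_k = 4, 4, 20, 36, 116, 260, 724, …
h₀=f+g: left-lcm gives L₀, ord ≤ 3.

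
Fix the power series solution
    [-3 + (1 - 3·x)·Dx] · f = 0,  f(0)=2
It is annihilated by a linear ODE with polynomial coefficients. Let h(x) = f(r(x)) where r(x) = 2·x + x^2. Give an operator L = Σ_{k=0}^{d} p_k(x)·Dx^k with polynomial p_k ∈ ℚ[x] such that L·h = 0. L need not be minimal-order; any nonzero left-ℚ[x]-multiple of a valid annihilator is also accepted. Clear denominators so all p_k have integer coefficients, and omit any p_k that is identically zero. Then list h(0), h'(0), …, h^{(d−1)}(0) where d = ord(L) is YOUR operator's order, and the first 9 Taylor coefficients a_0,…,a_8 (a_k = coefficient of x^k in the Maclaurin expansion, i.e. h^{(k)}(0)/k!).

L = (6 + 6·x) + (-1 + 6·x + 3·x^2)·Dx  (order 1).
h: a_k = 2, 12, 78, 504, 3258, 21060, 136134, 879984, 5688306, …
ICs: h(0) = 2.

f: a_k = 2, 6, 18, 54, 162, 486, 1458, 4374, 13122, …
Change of var in L_f (x↦r) gives L₀.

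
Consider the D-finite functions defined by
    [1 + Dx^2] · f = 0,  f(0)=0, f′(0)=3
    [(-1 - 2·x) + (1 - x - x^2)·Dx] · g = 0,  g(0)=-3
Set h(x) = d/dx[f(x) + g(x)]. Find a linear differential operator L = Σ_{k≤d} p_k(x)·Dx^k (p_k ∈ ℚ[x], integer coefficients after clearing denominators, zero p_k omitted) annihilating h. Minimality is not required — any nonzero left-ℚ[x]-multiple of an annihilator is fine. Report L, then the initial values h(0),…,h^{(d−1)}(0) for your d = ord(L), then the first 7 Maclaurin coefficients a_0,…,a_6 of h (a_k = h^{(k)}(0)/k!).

L = (124 + 358·x + 470·x^2 + 230·x^3 + 130·x^4 + 18·x^5 + 6·x^6) + (-19 - 29·x + 36·x^2 + 55·x^3 + 50·x^4 + 27·x^5 + 7·x^6 + 2·x^7)·Dx + (124 + 358·x + 470·x^2 + 230·x^3 + 130·x^4 + 18·x^5 + 6·x^6)·Dx^2 + (-19 - 29·x + 36·x^2 + 55·x^3 + 50·x^4 + 27·x^5 + 7·x^6 + 2·x^7)·Dx^3  (order 3).
h: a_k = 0, -12, -57/2, -60, -959/8, -234, -105841/240, …
ICs: h(0) = 0, h′(0) = -12, h′′(0) = -57.

f: a_k = 0, 3, 0, -1/2, 0, 1/40, 0, …
g: a_k = -3, -3, -6, -9, -15, -24, -39, …
Weyl lclm of L_f,L_g ⇒ L₀ (ord ≤ 3).
h₀' ⇒ L via d/dx closure of L₀.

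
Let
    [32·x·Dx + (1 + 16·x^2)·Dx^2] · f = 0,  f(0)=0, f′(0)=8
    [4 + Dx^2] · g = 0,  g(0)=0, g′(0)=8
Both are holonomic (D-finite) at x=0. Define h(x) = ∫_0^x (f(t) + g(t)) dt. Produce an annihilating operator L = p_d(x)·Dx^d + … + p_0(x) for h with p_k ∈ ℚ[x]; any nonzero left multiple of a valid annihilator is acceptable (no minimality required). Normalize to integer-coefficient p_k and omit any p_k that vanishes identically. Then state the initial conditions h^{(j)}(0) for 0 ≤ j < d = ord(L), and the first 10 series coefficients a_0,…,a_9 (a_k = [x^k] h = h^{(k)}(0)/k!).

L = (-6016·x + 102400·x^3 + 32768·x^5)·Dx^2 + (-28 + 1216·x^2 + 27648·x^4 + 16384·x^6)·Dx^3 + (-1504·x + 25600·x^3 + 8192·x^5)·Dx^4 + (-7 + 304·x^2 + 6912·x^4 + 4096·x^6)·Dx^5  (order 5).
h: a_k = 0, 0, 8, 0, -12, 0, 616/9, 0, -26332/45, 0, …
ICs: h(0) = 0, h′(0) = 0, h′′(0) = 16, h′′′(0) = 0, h′′′′(0) = -288.

f: a_k = 0, 8, 0, -128/3, 0, 2048/5, 0, -32768/7, 0, 524288/9, …
g: a_k = 0, 8, 0, -16/3, 0, 16/15, 0, -32/315, 0, 16/2835, …
L₀ := lclm(L_f,L_g); ord L₀ ≤ 2+2.
Integrate: L := L₀·Dx.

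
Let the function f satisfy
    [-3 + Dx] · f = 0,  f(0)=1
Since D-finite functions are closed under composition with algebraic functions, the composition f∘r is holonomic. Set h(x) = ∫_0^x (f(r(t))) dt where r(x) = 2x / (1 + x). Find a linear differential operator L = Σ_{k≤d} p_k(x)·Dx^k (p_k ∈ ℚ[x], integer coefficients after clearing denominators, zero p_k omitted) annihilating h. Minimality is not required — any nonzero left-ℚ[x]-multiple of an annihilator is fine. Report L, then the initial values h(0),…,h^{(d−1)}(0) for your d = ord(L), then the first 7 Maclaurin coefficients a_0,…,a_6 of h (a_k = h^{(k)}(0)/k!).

f: a_k = 1, 3, 9/2, 9/2, 27/8, 81/40, 81/80, …
Substitute x→r, Dx→(1/r')Dx; clear ⇒ L₀.
h=∫h₀ ⇒ L = L₀·Dx.
L = -6·Dx + (1 + 2·x + x^2)·Dx^2  (order 2).
h: a_k = 0, 1, 3, 4, 3/2, -6/5, -1/5, …
ICs: h(0) = 0, h′(0) = 1.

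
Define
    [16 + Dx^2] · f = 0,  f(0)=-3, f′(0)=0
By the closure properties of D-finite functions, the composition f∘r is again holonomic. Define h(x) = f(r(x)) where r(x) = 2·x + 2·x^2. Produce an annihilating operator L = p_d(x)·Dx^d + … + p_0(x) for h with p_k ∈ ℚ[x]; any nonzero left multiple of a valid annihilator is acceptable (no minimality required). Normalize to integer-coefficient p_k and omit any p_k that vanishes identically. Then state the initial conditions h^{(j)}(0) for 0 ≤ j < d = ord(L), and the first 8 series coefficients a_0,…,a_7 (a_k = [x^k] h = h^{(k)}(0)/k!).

L = (64 + 384·x + 768·x^2 + 512·x^3) - 2·Dx + (1 + 2·x)·Dx^2  (order 2).
h: a_k = -3, 0, 96, 192, -416, -2048, -29696/15, 22528/5, …
ICs: h(0) = -3, h′(0) = 0.

f: a_k = -3, 0, 24, 0, -32, 0, 256/15, 0, …
Change of var in L_f (x↦r) gives L₀.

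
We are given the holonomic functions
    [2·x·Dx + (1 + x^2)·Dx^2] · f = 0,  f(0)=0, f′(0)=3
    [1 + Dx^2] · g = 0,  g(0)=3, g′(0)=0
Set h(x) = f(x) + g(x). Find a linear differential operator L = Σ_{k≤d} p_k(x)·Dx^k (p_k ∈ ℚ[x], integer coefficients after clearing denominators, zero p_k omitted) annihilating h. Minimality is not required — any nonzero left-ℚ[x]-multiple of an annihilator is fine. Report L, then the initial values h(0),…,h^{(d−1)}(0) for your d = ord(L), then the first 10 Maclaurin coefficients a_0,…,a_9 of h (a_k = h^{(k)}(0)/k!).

L = (-22·x + 28·x^3 + 2·x^5)·Dx + (-1 + 7·x^2 + 9·x^4 + x^6)·Dx^2 + (-22·x + 28·x^3 + 2·x^5)·Dx^3 + (-1 + 7·x^2 + 9·x^4 + x^6)·Dx^4  (order 4).
h: a_k = 3, 3, -3/2, -1, 1/8, 3/5, -1/240, -3/7, 1/13440, 1/3, …
ICs: h(0) = 3, h′(0) = 3, h′′(0) = -3, h′′′(0) = -6.

f: a_k = 0, 3, 0, -1, 0, 3/5, 0, -3/7, 0, 1/3, …
g: a_k = 3, 0, -3/2, 0, 1/8, 0, -1/240, 0, 1/13440, 0, …
Sum ⇒ L₀ = lclm(L_f,L_g) in ℚ(x)⟨Dx⟩.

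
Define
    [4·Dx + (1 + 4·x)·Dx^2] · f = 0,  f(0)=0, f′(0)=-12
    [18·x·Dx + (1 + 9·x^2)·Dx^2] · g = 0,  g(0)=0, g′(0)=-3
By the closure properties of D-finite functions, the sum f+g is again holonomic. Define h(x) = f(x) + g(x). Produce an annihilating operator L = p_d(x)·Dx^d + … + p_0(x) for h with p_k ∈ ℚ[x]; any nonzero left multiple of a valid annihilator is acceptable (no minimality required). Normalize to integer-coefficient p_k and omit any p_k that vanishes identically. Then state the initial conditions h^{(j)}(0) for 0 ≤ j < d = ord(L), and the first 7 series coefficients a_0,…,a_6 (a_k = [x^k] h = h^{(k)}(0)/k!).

f: a_k = 0, -12, 24, -64, 192, -3072/5, 2048, …
g: a_k = 0, -3, 0, 9, 0, -243/5, 0, …
Weyl lclm of L_f,L_g ⇒ L₀ (ord ≤ 4).
L = (-36 - 432·x + 972·x^2 + 1296·x^3)·Dx + (-25 - 72·x - 189·x^2 + 1944·x^3 + 2592·x^4)·Dx^2 + (-2 + x + 36·x^2 + 81·x^3 + 486·x^4 + 648·x^5)·Dx^3  (order 3).
h: a_k = 0, -15, 24, -55, 192, -663, 2048, …
ICs: h(0) = 0, h′(0) = -15, h′′(0) = 48.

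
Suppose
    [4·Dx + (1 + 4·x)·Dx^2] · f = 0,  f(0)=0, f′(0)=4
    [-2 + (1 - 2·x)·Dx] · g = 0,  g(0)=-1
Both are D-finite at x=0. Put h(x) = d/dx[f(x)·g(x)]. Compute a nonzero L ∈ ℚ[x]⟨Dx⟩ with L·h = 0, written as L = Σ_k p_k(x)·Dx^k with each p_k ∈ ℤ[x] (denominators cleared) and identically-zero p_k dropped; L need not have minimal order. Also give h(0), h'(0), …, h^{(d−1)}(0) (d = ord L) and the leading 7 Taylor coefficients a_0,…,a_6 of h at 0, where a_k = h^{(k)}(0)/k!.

f: a_k = 0, 4, -8, 64/3, -64, 1024/5, -2048/3, …
g: a_k = -1, -2, -4, -8, -16, -32, -64, …
f·g: L₀ = L_f ⊗_s L_g, ord ≤ 2·1.
h₀' ⇒ L via d/dx closure of L₀.
L = 32 + (-2 + 40·x)·Dx + (-1 - 2·x + 8·x^2)·Dx^2  (order 2).
h: a_k = -4, 0, -64, 256/3, -2432/3, 10752/5, -56832/5, …
ICs: h(0) = -4, h′(0) = 0.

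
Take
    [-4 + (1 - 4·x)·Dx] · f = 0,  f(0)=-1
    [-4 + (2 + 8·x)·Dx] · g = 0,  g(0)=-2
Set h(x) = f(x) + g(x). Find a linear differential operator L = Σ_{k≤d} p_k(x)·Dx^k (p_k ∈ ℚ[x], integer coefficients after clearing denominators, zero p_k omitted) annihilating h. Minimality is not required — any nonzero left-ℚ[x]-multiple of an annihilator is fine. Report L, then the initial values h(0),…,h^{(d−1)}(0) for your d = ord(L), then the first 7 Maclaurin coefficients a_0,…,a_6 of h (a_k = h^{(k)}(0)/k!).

f: a_k = -1, -4, -16, -64, -256, -1024, -4096, …
g: a_k = -2, -4, 4, -8, 20, -56, 168, …
Weyl lclm of L_f,L_g ⇒ L₀ (ord ≤ 2).
L = (-40 - 96·x) + (18 + 112·x + 288·x^2)·Dx + (-1 - 12·x + 16·x^2 + 192·x^3)·Dx^2  (order 2).
h: a_k = -3, -8, -12, -72, -236, -1080, -3928, …
ICs: h(0) = -3, h′(0) = -8.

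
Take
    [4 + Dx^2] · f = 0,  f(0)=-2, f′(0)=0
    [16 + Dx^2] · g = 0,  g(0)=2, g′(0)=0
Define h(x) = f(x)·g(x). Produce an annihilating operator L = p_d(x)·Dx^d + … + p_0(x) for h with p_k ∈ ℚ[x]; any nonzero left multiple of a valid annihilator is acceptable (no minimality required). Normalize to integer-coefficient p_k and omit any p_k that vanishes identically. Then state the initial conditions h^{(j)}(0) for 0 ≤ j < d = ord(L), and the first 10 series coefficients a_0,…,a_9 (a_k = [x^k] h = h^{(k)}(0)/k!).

f: a_k = -2, 0, 4, 0, -4/3, 0, 8/45, 0, -4/315, 0, …
g: a_k = 2, 0, -16, 0, 64/3, 0, -512/45, 0, 1024/315, 0, …
Sym-product of L_f,L_g gives L₀ (≤ ord 4).
L = 144 + 40·Dx^2 + Dx^4  (order 4).
h: a_k = -4, 0, 40, 0, -328/3, 0, 1168/9, 0, -26248/315, 0, …
ICs: h(0) = -4, h′(0) = 0, h′′(0) = 80, h′′′(0) = 0.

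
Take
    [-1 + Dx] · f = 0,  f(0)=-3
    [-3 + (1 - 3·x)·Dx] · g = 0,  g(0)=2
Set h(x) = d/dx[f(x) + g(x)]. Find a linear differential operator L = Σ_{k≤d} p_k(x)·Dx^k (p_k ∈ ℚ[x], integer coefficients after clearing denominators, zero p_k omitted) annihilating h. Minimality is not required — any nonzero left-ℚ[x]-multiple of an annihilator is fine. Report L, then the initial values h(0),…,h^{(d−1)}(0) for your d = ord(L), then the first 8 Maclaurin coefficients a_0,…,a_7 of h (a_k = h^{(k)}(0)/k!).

L = (48 + 18·x) + (-53 - 6·x + 9·x^2)·Dx + (5 - 12·x - 9·x^2)·Dx^2  (order 2).
h: a_k = 3, 33, 321/2, 1295/2, 19439/8, 349919/40, 7348319/240, 176359679/1680, …
ICs: h(0) = 3, h′(0) = 33.

f: a_k = -3, -3, -3/2, -1/2, -1/8, -1/40, -1/240, -1/1680, …
g: a_k = 2, 6, 18, 54, 162, 486, 1458, 4374, …
Weyl lclm of L_f,L_g ⇒ L₀ (ord ≤ 2).
Differentiate: ansatz ord ≤ ord L₀ ⇒ L.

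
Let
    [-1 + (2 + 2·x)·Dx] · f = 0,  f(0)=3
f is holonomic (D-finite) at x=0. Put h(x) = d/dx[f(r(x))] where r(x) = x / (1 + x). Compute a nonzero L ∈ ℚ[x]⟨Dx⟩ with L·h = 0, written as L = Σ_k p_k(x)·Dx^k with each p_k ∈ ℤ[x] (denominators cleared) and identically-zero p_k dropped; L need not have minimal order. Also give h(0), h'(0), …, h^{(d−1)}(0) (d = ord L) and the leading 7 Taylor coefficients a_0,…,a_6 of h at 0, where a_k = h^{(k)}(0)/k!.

L = (-5 - 8·x) + (-2 - 6·x - 4·x^2)·Dx  (order 1).
h: a_k = 3/2, -15/4, 117/16, -423/32, 5985/256, -21177/512, 151305/2048, …
ICs: h(0) = 3/2.

f: a_k = 3, 3/2, -3/8, 3/16, -15/128, 21/256, -63/1024, …
h₀=f(r): pull back L_f along r ⇒ L₀.
Derive L from L₀ (diff closure).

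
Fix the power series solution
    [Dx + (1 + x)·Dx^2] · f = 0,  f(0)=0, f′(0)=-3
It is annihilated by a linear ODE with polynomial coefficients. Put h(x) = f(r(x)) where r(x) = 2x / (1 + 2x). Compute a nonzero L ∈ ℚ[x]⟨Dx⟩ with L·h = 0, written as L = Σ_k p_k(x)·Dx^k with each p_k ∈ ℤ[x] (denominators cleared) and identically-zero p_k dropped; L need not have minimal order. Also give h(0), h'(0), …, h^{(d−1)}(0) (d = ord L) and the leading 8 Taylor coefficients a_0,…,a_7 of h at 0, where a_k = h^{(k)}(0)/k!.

L = (6 + 16·x)·Dx + (1 + 6·x + 8·x^2)·Dx^2  (order 2).
h: a_k = 0, -6, 18, -56, 180, -2976/5, 2016, -48768/7, …
ICs: h(0) = 0, h′(0) = -6.

f: a_k = 0, -3, 3/2, -1, 3/4, -3/5, 1/2, -3/7, …
Substitute x→r, Dx→(1/r')Dx; clear ⇒ L₀.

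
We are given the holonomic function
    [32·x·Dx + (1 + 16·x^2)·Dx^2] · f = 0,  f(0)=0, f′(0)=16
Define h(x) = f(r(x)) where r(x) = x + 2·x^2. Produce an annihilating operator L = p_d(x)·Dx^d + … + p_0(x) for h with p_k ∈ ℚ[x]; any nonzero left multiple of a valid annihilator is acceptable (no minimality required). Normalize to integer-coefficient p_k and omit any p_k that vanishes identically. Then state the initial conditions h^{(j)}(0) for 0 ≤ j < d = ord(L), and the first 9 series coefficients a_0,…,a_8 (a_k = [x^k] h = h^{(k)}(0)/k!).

f: a_k = 0, 16, 0, -256/3, 0, 4096/5, 0, -65536/7, 0, …
h₀=f(r): pull back L_f along r ⇒ L₀.
L = (-4 + 32·x + 256·x^2 + 768·x^3 + 768·x^4)·Dx + (1 + 4·x + 16·x^2 + 128·x^3 + 320·x^4 + 256·x^5)·Dx^2  (order 2).
h: a_k = 0, 16, 32, -256/3, -512, -1024/5, 22528/3, 163840/7, -65536, …
ICs: h(0) = 0, h′(0) = 16.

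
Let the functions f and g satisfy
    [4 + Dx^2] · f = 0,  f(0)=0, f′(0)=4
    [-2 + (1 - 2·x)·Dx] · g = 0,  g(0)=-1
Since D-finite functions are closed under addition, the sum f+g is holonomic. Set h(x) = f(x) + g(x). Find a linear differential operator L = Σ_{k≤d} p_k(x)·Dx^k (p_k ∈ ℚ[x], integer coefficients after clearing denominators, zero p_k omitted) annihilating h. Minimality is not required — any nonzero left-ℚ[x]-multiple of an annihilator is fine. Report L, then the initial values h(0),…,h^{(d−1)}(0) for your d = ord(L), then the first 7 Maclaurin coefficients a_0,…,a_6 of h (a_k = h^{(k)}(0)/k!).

f: a_k = 0, 4, 0, -8/3, 0, 8/15, 0, …
g: a_k = -1, -2, -4, -8, -16, -32, -64, …
f+g: L₀ = lclm(L_f,L_g), ord ≤ 2+1.
L = (-56 + 32·x - 32·x^2) + (12 - 40·x + 48·x^2 - 32·x^3)·Dx + (-14 + 8·x - 8·x^2)·Dx^2 + (3 - 10·x + 12·x^2 - 8·x^3)·Dx^3  (order 3).
h: a_k = -1, 2, -4, -32/3, -16, -472/15, -64, …
ICs: h(0) = -1, h′(0) = 2, h′′(0) = -8.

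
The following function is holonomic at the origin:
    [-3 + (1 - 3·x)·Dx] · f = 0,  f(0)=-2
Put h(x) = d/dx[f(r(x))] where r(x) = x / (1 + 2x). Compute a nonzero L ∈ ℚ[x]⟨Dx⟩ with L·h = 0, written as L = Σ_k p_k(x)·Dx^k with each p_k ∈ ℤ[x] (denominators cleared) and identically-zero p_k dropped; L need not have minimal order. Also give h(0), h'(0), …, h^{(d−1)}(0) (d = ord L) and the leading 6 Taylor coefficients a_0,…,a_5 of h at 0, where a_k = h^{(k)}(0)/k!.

L = 4 + (-2 + 2·x)·Dx  (order 1).
h: a_k = -6, -12, -18, -24, -30, -36, …
ICs: h(0) = -6.

f: a_k = -2, -6, -18, -54, -162, -486, …
Change of var in L_f (x↦r) gives L₀.
h₀' ⇒ L via d/dx closure of L₀.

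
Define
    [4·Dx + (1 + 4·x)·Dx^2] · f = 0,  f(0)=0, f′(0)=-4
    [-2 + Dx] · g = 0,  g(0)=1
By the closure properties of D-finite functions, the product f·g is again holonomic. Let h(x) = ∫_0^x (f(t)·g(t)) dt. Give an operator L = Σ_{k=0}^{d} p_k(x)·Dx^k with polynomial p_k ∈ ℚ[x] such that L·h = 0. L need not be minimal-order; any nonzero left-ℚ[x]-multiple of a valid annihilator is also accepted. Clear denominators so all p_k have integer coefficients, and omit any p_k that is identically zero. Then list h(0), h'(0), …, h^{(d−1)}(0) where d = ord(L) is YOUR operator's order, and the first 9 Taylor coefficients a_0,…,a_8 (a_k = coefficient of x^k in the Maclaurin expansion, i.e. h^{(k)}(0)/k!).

f: a_k = 0, -4, 8, -64/3, 64, -1024/5, 2048/3, -16384/7, 8192, …
g: a_k = 1, 2, 2, 4/3, 2/3, 4/15, 4/45, 8/315, 2/315, …
Product ⇒ symmetric product L₀, ord ≤ 2.
h=∫h₀ ⇒ L = L₀·Dx.
L = (-4 + 16·x)·Dx - 16·x·Dx^2 + (1 + 4·x)·Dx^3  (order 3).
h: a_k = 0, 0, -2, 0, -10/3, 32/5, -836/45, 3392/63, -51658/315, …
ICs: h(0) = 0, h′(0) = 0, h′′(0) = -4.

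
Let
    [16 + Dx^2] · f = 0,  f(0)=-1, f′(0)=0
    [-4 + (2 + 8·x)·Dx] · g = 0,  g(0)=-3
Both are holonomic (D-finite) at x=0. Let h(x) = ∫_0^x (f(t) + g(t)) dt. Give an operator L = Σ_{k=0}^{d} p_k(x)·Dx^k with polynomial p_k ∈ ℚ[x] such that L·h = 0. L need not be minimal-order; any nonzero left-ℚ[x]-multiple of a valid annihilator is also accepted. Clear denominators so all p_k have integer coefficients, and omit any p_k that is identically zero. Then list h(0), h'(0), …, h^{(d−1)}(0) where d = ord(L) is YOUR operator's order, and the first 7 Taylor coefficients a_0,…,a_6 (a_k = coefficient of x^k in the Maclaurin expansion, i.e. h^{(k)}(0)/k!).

f: a_k = -1, 0, 8, 0, -32/3, 0, 256/45, …
g: a_k = -3, -6, 6, -12, 30, -84, 252, …
h₀=f+g: left-lcm gives L₀, ord ≤ 3.
∫: right-multiply L₀ by Dx.
L = (-224 - 1024·x - 2048·x^2)·Dx + (48 + 704·x + 3072·x^2 + 4096·x^3)·Dx^2 + (-14 - 64·x - 128·x^2)·Dx^3 + (3 + 44·x + 192·x^2 + 256·x^3)·Dx^4  (order 4).
h: a_k = 0, -4, -3, 14/3, -3, 58/15, -14, …
ICs: h(0) = 0, h′(0) = -4, h′′(0) = -6, h′′′(0) = 28.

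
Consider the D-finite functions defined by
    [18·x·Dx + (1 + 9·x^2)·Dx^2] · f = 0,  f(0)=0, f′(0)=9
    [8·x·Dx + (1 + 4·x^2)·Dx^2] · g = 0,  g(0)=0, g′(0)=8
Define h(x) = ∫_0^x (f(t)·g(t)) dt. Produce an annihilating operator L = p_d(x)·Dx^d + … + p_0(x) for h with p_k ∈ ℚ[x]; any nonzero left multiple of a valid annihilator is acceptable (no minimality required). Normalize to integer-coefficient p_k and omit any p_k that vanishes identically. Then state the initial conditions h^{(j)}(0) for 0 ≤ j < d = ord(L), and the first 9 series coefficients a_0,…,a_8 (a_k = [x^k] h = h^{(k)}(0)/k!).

f: a_k = 0, 9, 0, -27, 0, 729/5, 0, -6561/7, 0, …
g: a_k = 0, 8, 0, -32/3, 0, 128/5, 0, -512/7, 0, …
Sym-product of L_f,L_g gives L₀ (≤ ord 4).
h=∫h₀ ⇒ L = L₀·Dx.
L = (-864·x - 18720·x^3 - 82944·x^5 + 134784·x^7 + 1119744·x^9)·Dx^2 + (-52 - 3036·x^2 - 33696·x^4 - 72576·x^6 + 471744·x^8 + 1679616·x^10)·Dx^3 + (-104·x - 2072·x^3 - 11232·x^5 + 13968·x^7 + 269568·x^9 + 559872·x^11)·Dx^4 + (-1 - 26·x^2 - 205·x^4 + 7380·x^8 + 33696·x^10 + 46656·x^12)·Dx^5  (order 5).
h: a_k = 0, 0, 0, 24, 0, -312/5, 0, 8424/35, 0, …
ICs: h(0) = 0, h′(0) = 0, h′′(0) = 0, h′′′(0) = 144, h′′′′(0) = 0.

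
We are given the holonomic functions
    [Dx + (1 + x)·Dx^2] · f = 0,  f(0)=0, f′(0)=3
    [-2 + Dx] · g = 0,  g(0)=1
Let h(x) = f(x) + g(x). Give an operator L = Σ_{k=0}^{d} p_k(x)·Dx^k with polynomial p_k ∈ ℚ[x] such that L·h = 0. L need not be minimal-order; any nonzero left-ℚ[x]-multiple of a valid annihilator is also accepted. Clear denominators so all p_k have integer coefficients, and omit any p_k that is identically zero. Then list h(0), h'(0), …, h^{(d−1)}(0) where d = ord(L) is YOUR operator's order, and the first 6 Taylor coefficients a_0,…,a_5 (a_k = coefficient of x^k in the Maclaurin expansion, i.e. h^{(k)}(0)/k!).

f: a_k = 0, 3, -3/2, 1, -3/4, 3/5, …
g: a_k = 1, 2, 2, 4/3, 2/3, 4/15, …
Weyl lclm of L_f,L_g ⇒ L₀ (ord ≤ 3).
L = (-8 - 4·x)·Dx + (-2 - 8·x - 4·x^2)·Dx^2 + (3 + 5·x + 2·x^2)·Dx^3  (order 3).
h: a_k = 1, 5, 1/2, 7/3, -1/12, 13/15, …
ICs: h(0) = 1, h′(0) = 5, h′′(0) = 1.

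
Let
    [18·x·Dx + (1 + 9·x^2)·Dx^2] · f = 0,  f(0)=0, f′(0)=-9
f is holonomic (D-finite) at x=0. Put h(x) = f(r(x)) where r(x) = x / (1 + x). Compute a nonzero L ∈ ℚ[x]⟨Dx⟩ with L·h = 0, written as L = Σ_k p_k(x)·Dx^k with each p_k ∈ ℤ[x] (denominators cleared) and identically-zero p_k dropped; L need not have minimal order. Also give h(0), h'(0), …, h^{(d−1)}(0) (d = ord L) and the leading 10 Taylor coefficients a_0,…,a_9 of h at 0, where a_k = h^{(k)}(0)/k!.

f: a_k = 0, -9, 0, 27, 0, -729/5, 0, 6561/7, 0, -6561, …
Substitute x→r, Dx→(1/r')Dx; clear ⇒ L₀.
L = (2 + 20·x)·Dx + (1 + 2·x + 10·x^2)·Dx^2  (order 2).
h: a_k = 0, -9, 9, 18, -72, 36/5, 468, -5976/7, -2016, 10224, …
ICs: h(0) = 0, h′(0) = -9.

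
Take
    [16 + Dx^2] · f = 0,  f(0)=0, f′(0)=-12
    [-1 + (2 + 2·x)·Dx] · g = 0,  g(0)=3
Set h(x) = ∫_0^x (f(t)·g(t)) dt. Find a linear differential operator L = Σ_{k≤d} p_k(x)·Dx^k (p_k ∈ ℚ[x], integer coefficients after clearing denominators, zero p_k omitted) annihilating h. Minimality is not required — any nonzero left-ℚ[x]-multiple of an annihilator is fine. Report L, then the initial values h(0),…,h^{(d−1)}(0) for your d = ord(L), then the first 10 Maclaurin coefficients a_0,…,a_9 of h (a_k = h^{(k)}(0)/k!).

L = (67 + 128·x + 64·x^2)·Dx + (-4 - 4·x)·Dx^2 + (4 + 8·x + 4·x^2)·Dx^3  (order 3).
h: a_k = 0, 0, -18, -6, 201/8, 183/20, -4661/320, -10683/2240, 64235/14336, 212773/161280, …
ICs: h(0) = 0, h′(0) = 0, h′′(0) = -36.

f: a_k = 0, -12, 0, 32, 0, -128/5, 0, 1024/105, 0, -2048/945, …
g: a_k = 3, 3/2, -3/8, 3/16, -15/128, 21/256, -63/1024, 99/2048, -1287/32768, 2145/65536, …
f·g: L₀ = L_f ⊗_s L_g, ord ≤ 2·1.
∫: right-multiply L₀ by Dx.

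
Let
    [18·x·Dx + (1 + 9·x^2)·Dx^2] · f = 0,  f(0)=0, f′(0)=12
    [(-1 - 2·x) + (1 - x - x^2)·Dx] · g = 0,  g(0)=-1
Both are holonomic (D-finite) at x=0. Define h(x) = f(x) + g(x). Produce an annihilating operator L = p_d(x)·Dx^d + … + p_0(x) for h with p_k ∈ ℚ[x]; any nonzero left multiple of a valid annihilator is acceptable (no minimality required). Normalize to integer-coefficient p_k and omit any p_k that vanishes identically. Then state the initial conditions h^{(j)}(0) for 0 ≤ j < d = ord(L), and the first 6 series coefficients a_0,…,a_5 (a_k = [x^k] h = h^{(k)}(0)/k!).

f: a_k = 0, 12, 0, -36, 0, 972/5, …
g: a_k = -1, -1, -2, -3, -5, -8, …
Weyl lclm of L_f,L_g ⇒ L₀ (ord ≤ 3).
L = (36 - 144·x - 1440·x^2 - 2376·x^3 - 3186·x^4 - 486·x^6)·Dx + (-18 - 24·x + 108·x^2 - 444·x^3 - 2313·x^4 - 2178·x^5 - 243·x^6 - 486·x^7)·Dx^2 + (2 + 10·x + 34·x^2 + 48·x^3 + 123·x^4 - 387·x^5 - 198·x^6 - 81·x^7 - 81·x^8)·Dx^3  (order 3).
h: a_k = -1, 11, -2, -39, -5, 932/5, …
ICs: h(0) = -1, h′(0) = 11, h′′(0) = -4.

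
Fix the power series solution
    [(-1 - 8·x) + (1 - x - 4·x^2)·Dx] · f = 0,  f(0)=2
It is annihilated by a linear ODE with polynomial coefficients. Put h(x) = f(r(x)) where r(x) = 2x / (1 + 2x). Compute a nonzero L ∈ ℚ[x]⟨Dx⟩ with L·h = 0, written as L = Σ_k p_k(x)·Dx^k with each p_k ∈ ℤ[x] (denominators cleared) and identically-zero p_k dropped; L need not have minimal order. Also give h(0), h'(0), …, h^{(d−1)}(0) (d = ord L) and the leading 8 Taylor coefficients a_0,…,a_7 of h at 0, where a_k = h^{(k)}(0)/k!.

f: a_k = 2, 2, 10, 18, 58, 130, 362, 882, …
f∘r: x↦r, Dx↦Dx/r' in L_f ⇒ L₀.
L = (2 + 36·x) + (-1 - 4·x + 12·x^2 + 32·x^3)·Dx  (order 1).
h: a_k = 2, 4, 32, 0, 512, -1024, 10240, -36864, …
ICs: h(0) = 2.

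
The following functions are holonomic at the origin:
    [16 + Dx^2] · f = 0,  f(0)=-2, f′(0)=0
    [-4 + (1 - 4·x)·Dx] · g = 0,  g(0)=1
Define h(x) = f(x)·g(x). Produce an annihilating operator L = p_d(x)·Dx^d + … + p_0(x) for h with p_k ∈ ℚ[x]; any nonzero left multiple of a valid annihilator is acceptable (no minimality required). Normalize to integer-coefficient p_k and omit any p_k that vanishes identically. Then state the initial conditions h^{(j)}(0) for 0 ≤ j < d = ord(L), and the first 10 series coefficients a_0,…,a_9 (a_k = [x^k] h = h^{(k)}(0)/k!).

L = (-16 + 64·x) + 8·Dx + (-1 + 4·x)·Dx^2  (order 2).
h: a_k = -2, -8, -16, -64, -832/3, -3328/3, -199168/45, -796672/45, -4461568/63, -17846272/63, …
ICs: h(0) = -2, h′(0) = -8.

f: a_k = -2, 0, 16, 0, -64/3, 0, 512/45, 0, -1024/315, 0, …
g: a_k = 1, 4, 16, 64, 256, 1024, 4096, 16384, 65536, 262144, …
Sym-product of L_f,L_g gives L₀ (≤ ord 2).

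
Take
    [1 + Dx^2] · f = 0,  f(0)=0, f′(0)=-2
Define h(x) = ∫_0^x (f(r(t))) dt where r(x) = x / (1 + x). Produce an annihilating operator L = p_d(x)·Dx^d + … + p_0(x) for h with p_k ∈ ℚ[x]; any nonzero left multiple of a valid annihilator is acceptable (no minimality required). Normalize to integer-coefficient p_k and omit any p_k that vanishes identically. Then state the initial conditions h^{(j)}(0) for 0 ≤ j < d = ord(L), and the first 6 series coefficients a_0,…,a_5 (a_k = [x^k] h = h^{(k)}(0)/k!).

L = Dx + (2 + 6·x + 6·x^2 + 2·x^3)·Dx^2 + (1 + 4·x + 6·x^2 + 4·x^3 + x^4)·Dx^3  (order 3).
h: a_k = 0, 0, -1, 2/3, -5/12, 1/5, …
ICs: h(0) = 0, h′(0) = 0, h′′(0) = -2.

f: a_k = 0, -2, 0, 1/3, 0, -1/60, …
f∘r: x↦r, Dx↦Dx/r' in L_f ⇒ L₀.
Integrate: L := L₀·Dx.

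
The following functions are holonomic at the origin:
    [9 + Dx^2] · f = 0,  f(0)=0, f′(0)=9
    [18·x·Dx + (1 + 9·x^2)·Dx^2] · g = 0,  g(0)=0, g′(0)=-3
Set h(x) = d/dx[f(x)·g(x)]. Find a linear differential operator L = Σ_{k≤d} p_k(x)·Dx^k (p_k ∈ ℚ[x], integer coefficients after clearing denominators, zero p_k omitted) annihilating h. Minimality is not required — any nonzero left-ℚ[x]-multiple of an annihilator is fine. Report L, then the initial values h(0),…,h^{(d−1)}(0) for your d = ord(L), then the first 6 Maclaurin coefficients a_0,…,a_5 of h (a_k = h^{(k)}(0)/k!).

L = (8910 + 214326·x^2 + 3024621·x^4 + 5668704·x^6 + 6377292·x^8 + 9565938·x^10 + 43046721·x^12) + (5508·x + 207036·x^3 + 1837080·x^5 + 4723920·x^7 + 10628820·x^9 + 19131876·x^11)·Dx + (1080 + 27540·x^2 + 389286·x^4 + 971028·x^6 + 1889568·x^8 + 4251528·x^10 + 9565938·x^12)·Dx^2 + (612·x + 23004·x^3 + 204120·x^5 + 524880·x^7 + 1180980·x^9 + 2125764·x^11)·Dx^3 + (10 + 414·x^2 + 5913·x^4 + 37908·x^6 + 131220·x^8 + 354294·x^10 + 531441·x^12)·Dx^4  (order 4).
h: a_k = 0, -54, 0, 486, 0, -13851/4, …
ICs: h(0) = 0, h′(0) = -54, h′′(0) = 0, h′′′(0) = 2916.

f: a_k = 0, 9, 0, -27/2, 0, 243/40, …
g: a_k = 0, -3, 0, 9, 0, -243/5, …
Product ⇒ symmetric product L₀, ord ≤ 4.
h=h₀': d/dx-closure on L₀ ⇒ L.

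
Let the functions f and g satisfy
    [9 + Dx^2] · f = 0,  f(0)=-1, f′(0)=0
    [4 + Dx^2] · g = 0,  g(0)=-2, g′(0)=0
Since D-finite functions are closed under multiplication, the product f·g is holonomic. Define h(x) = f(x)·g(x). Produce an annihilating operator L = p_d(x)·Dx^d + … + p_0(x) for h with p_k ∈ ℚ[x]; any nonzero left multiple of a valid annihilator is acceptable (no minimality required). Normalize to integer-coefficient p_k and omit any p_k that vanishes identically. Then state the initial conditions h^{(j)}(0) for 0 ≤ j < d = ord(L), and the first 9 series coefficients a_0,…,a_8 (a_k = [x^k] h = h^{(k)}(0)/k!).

f: a_k = -1, 0, 9/2, 0, -27/8, 0, 81/80, 0, -729/4480, …
g: a_k = -2, 0, 4, 0, -4/3, 0, 8/45, 0, -4/315, …
h₀=f·g: eliminate ⇒ L₀, order ≤ 2·2.
L = 25 + 26·Dx^2 + Dx^4  (order 4).
h: a_k = 2, 0, -13, 0, 313/12, 0, -7813/360, 0, 195313/20160, …
ICs: h(0) = 2, h′(0) = 0, h′′(0) = -26, h′′′(0) = 0.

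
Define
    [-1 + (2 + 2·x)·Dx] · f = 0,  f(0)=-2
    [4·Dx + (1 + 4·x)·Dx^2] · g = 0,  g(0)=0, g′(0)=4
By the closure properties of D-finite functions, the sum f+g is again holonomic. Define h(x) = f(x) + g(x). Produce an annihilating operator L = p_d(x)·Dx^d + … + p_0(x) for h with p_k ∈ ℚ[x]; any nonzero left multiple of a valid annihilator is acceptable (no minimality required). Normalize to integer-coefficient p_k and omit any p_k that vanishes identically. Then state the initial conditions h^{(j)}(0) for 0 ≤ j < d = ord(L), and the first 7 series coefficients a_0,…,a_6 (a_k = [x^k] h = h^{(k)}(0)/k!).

L = (52 + 16·x)·Dx + (125 + 232·x + 80·x^2)·Dx^2 + (14 + 78·x + 96·x^2 + 32·x^3)·Dx^3  (order 3).
h: a_k = -2, 3, -31/4, 509/24, -4091/64, 131037/640, -1048513/1536, …
ICs: h(0) = -2, h′(0) = 3, h′′(0) = -31/2.

f: a_k = -2, -1, 1/4, -1/8, 5/64, -7/128, 21/512, …
g: a_k = 0, 4, -8, 64/3, -64, 1024/5, -2048/3, …
Weyl lclm of L_f,L_g ⇒ L₀ (ord ≤ 3).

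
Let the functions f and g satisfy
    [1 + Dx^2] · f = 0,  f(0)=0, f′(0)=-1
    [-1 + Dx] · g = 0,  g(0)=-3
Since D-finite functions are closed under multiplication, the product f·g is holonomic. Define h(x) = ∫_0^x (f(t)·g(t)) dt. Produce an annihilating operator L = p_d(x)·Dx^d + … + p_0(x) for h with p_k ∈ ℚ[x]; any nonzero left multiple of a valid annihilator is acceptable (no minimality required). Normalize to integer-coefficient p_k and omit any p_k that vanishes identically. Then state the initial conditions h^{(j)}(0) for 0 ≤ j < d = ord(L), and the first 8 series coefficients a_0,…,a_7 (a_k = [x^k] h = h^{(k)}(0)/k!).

L = 2·Dx - 2·Dx^2 + Dx^3  (order 3).
h: a_k = 0, 0, 3/2, 1, 1/4, 0, -1/60, -1/210, …
ICs: h(0) = 0, h′(0) = 0, h′′(0) = 3.

f: a_k = 0, -1, 0, 1/6, 0, -1/120, 0, 1/5040, …
g: a_k = -3, -3, -3/2, -1/2, -1/8, -1/40, -1/240, -1/1680, …
Product ⇒ symmetric product L₀, ord ≤ 2.
h=∫₀ˣh₀: take L = L₀·Dx.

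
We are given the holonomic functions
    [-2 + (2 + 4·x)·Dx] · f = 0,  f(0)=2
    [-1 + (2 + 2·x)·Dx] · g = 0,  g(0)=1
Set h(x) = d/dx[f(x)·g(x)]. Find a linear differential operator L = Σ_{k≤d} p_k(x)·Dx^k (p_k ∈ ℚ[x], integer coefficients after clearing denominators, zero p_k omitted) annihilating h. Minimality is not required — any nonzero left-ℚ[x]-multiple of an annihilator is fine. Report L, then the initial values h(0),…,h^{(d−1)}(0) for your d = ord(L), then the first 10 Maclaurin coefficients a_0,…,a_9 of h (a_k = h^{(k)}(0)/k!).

L = -1 + (-6 - 26·x - 36·x^2 - 16·x^3)·Dx  (order 1).
h: a_k = 3, -1/2, 9/8, -37/16, 585/128, -2271/256, 17493/1024, -67181/2048, 2063529/32768, -7931195/65536, …
ICs: h(0) = 3.

f: a_k = 2, 2, -1, 1, -5/4, 7/4, -21/8, 33/8, -429/64, 715/64, …
g: a_k = 1, 1/2, -1/8, 1/16, -5/128, 7/256, -21/1024, 33/2048, -429/32768, 715/65536, …
Product ⇒ symmetric product L₀, ord ≤ 1.
Derive L from L₀ (diff closure).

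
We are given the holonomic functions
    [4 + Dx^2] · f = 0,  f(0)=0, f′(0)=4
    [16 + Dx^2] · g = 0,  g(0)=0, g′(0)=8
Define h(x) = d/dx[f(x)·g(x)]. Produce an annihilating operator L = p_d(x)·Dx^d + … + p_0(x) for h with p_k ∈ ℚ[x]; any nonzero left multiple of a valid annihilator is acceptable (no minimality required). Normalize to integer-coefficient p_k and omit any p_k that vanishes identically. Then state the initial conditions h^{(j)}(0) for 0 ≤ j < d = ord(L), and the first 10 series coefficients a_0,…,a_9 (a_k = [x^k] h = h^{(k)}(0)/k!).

f: a_k = 0, 4, 0, -8/3, 0, 8/15, 0, -16/315, 0, 8/2835, …
g: a_k = 0, 8, 0, -64/3, 0, 256/15, 0, -2048/315, 0, 4096/2835, …
f·g: L₀ = L_f ⊗_s L_g, ord ≤ 2·2.
Derive L from L₀ (diff closure).
L = 144 + 40·Dx^2 + Dx^4  (order 4).
h: a_k = 0, 64, 0, -1280/3, 0, 11648/15, 0, -41984/63, 0, 944768/2835, …
ICs: h(0) = 0, h′(0) = 64, h′′(0) = 0, h′′′(0) = -2560.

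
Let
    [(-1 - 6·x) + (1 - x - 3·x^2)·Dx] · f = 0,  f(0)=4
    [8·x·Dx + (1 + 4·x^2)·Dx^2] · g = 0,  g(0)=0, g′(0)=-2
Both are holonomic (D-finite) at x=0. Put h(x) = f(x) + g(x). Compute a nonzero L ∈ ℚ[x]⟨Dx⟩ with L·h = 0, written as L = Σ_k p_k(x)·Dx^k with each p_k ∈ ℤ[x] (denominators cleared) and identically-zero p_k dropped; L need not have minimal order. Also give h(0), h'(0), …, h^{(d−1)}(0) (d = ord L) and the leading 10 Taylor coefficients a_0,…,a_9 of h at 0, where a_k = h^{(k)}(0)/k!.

f: a_k = 4, 4, 16, 28, 76, 160, 388, 868, 2032, 4636, …
g: a_k = 0, -2, 0, 8/3, 0, -32/5, 0, 128/7, 0, -512/9, …
h₀=f+g: left-lcm gives L₀, ord ≤ 3.
L = (-32 + 128·x + 1488·x^2 + 2880·x^3 + 8424·x^4 + 2592·x^6)·Dx + (25 + 160·x + 214·x^2 + 1188·x^3 + 2628·x^4 + 6264·x^5 + 432·x^6 + 2592·x^7)·Dx^2 + (-4 - 9·x - 54·x^2 + 66·x^3 + x^4 + 444·x^5 + 720·x^6 + 144·x^7 + 432·x^8)·Dx^3  (order 3).
h: a_k = 4, 2, 16, 92/3, 76, 768/5, 388, 6204/7, 2032, 41212/9, …
ICs: h(0) = 4, h′(0) = 2, h′′(0) = 32.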